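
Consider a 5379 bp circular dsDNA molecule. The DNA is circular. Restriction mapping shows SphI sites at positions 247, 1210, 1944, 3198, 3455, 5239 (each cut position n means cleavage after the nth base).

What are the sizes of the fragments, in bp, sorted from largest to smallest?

Circular molecule, 6 cuts → 6 fragments:
  1210 − 247 = 963 bp
  1944 − 1210 = 734 bp
  3198 − 1944 = 1254 bp
  3455 − 3198 = 257 bp
  5239 − 3455 = 1784 bp
  wrap: 5379 − 5239 + 247 = 387 bp
Sorted largest to smallest: 1784, 1254, 963, 734, 387, 257 bp.

1784, 1254, 963, 734, 387, 257 bp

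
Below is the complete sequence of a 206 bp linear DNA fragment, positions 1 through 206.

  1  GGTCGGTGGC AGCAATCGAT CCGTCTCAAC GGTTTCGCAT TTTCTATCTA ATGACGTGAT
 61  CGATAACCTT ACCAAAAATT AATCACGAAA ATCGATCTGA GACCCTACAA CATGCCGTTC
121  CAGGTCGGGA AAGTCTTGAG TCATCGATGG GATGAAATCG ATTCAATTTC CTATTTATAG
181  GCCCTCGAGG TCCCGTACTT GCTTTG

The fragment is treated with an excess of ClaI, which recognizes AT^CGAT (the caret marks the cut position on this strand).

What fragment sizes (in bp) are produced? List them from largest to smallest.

ClaI sites (ATCGAT) start at positions 15, 59, 91, 143, 157.
ClaI cuts after base 2 of each site, so after positions 16, 60, 92, 144, 158.
Linear molecule, 5 cuts → 6 fragments:
  1–16 → 16 bp
  17–60 → 44 bp
  61–92 → 32 bp
  93–144 → 52 bp
  145–158 → 14 bp
  159–206 → 48 bp
Sorted largest to smallest: 52, 48, 44, 32, 16, 14 bp.

52, 48, 44, 32, 16, 14 bp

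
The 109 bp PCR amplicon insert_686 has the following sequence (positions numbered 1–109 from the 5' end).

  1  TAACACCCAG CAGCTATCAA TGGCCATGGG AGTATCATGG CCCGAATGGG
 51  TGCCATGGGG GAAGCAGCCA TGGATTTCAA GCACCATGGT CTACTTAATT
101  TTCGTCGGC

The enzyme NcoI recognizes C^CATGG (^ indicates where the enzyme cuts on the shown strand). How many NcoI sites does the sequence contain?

CCATGG occurs starting at positions 24, 53, 68, 84.
NcoI cuts at 4 sites.

4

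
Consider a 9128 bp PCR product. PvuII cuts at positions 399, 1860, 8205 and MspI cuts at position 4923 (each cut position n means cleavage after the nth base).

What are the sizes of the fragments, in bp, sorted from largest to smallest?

3282, 3063, 1461, 923, 399 bp

Combined cut positions (sorted): 399, 1860, 4923, 8205.
Linear molecule, 4 cuts → 5 fragments:
  399 − 0 = 399 bp
  1860 − 399 = 1461 bp
  4923 − 1860 = 3063 bp
  8205 − 4923 = 3282 bp
  9128 − 8205 = 923 bp
Sorted largest to smallest: 3282, 3063, 1461, 923, 399 bp.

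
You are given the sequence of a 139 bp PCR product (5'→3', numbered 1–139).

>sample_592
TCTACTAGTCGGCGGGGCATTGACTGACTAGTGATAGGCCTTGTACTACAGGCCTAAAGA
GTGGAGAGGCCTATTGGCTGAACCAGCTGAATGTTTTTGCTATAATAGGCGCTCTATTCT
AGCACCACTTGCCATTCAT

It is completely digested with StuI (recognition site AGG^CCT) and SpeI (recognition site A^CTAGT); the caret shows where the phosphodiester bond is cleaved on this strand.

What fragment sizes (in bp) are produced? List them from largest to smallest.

70, 23, 17, 14, 11, 4 bp

StuI sites (AGGCCT) start at positions 36, 50, 67.
StuI cuts after base 3 of each site, so after positions 38, 52, 69.
SpeI sites (ACTAGT) start at positions 4, 27.
SpeI cuts after the first base of each site, so after positions 4, 27.
Combined cut positions: 4, 27, 38, 52, 69.
Linear molecule, 5 cuts → 6 fragments:
  1–4 → 4 bp
  5–27 → 23 bp
  28–38 → 11 bp
  39–52 → 14 bp
  53–69 → 17 bp
  70–139 → 70 bp
Sorted largest to smallest: 70, 23, 17, 14, 11, 4 bp.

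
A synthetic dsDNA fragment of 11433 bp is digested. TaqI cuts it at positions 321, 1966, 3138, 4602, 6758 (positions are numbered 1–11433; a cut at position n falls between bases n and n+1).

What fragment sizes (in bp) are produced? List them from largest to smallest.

Linear molecule, 5 cuts → 6 fragments:
  321 − 0 = 321 bp
  1966 − 321 = 1645 bp
  3138 − 1966 = 1172 bp
  4602 − 3138 = 1464 bp
  6758 − 4602 = 2156 bp
  11433 − 6758 = 4675 bp
Sorted largest to smallest: 4675, 2156, 1645, 1464, 1172, 321 bp.

4675, 2156, 1645, 1464, 1172, 321 bp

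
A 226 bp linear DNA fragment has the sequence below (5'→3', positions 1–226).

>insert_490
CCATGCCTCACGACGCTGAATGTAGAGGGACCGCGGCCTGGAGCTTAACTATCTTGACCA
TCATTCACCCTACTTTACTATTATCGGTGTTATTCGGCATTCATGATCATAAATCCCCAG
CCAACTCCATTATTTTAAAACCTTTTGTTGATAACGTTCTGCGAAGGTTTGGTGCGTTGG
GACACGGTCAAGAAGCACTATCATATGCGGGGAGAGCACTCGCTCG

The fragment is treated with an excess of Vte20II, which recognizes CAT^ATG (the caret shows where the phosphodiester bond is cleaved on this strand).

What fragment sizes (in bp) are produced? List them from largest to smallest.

204, 22 bp

The Vte20II site (CATATG) starts at position 202.
Vte20II cuts after base 3 of each site, so after position 204.
Linear molecule, 1 cut → 2 fragments:
  1–204 → 204 bp
  205–226 → 22 bp
Sorted largest to smallest: 204, 22 bp.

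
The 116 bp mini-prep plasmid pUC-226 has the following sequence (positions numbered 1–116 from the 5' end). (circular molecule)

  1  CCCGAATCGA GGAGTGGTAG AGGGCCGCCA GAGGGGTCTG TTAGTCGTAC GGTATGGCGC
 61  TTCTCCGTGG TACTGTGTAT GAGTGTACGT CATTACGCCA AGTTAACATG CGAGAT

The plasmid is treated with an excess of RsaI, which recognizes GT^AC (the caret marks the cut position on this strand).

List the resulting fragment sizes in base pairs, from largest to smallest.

78, 23, 15 bp

RsaI sites (GTAC) start at positions 47, 70, 85.
RsaI cuts after base 2 of each site, so after positions 48, 71, 86.
Circular molecule, 3 cuts → 3 fragments:
  49–71 → 23 bp
  72–86 → 15 bp
  87–116 then 1–48 → 30 + 48 = 78 bp
Sorted largest to smallest: 78, 23, 15 bp.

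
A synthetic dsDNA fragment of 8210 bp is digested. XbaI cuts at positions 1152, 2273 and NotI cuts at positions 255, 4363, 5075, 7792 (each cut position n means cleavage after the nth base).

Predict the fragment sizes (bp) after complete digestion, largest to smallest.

Combined cut positions (sorted): 255, 1152, 2273, 4363, 5075, 7792.
Linear molecule, 6 cuts → 7 fragments:
  255 − 0 = 255 bp
  1152 − 255 = 897 bp
  2273 − 1152 = 1121 bp
  4363 − 2273 = 2090 bp
  5075 − 4363 = 712 bp
  7792 − 5075 = 2717 bp
  8210 − 7792 = 418 bp
Sorted largest to smallest: 2717, 2090, 1121, 897, 712, 418, 255 bp.

2717, 2090, 1121, 897, 712, 418, 255 bp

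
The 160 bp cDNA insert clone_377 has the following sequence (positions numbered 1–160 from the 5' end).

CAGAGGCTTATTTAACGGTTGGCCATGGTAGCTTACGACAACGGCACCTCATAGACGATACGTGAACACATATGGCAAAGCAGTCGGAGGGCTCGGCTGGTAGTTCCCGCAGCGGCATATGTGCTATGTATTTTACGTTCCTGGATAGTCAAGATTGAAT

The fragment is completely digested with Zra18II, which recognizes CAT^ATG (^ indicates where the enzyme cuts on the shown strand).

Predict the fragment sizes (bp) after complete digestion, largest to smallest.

71, 47, 42 bp

Zra18II sites (CATATG) start at positions 69, 116.
Zra18II cuts after base 3 of each site, so after positions 71, 118.
Linear molecule, 2 cuts → 3 fragments:
  1–71 → 71 bp
  72–118 → 47 bp
  119–160 → 42 bp
Sorted largest to smallest: 71, 47, 42 bp.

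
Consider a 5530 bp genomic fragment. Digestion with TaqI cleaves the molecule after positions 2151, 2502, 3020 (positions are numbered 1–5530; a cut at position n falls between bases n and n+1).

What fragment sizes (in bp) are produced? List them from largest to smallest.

Linear molecule, 3 cuts → 4 fragments:
  2151 − 0 = 2151 bp
  2502 − 2151 = 351 bp
  3020 − 2502 = 518 bp
  5530 − 3020 = 2510 bp
Sorted largest to smallest: 2510, 2151, 518, 351 bp.

2510, 2151, 518, 351 bp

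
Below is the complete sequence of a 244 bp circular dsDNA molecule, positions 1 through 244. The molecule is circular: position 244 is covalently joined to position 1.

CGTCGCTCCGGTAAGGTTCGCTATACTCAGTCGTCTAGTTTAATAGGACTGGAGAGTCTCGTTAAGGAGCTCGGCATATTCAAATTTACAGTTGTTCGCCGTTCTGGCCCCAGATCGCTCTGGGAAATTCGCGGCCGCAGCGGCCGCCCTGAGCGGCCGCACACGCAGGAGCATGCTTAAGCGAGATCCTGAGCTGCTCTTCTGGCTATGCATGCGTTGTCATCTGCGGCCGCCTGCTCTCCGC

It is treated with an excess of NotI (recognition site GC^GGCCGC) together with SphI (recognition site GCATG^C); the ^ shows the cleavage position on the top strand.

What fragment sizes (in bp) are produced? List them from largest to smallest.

NotI sites (GCGGCCGC) start at positions 131, 140, 153, 226.
NotI cuts after base 2 of each site, so after positions 132, 141, 154, 227.
SphI sites (GCATGC) start at positions 171, 210.
SphI cuts after base 5 of each site (before the last base), so after positions 175, 214.
Combined cut positions: 132, 141, 154, 175, 214, 227.
Circular molecule, 6 cuts → 6 fragments:
  133–141 → 9 bp
  142–154 → 13 bp
  155–175 → 21 bp
  176–214 → 39 bp
  215–227 → 13 bp
  228–244 then 1–132 → 17 + 132 = 149 bp
Sorted largest to smallest: 149, 39, 21, 13, 13, 9 bp.

149, 39, 21, 13, 13, 9 bp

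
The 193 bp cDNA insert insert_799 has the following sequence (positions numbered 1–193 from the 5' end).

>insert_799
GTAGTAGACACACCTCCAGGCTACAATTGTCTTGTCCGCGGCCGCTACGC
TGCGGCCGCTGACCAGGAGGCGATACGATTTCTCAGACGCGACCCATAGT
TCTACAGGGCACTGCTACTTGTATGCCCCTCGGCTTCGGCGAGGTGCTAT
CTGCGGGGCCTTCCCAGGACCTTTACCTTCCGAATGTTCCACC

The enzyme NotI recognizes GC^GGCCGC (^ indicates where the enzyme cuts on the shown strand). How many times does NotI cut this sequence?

GCGGCCGC occurs starting at positions 38, 52.
NotI cuts at 2 sites.

2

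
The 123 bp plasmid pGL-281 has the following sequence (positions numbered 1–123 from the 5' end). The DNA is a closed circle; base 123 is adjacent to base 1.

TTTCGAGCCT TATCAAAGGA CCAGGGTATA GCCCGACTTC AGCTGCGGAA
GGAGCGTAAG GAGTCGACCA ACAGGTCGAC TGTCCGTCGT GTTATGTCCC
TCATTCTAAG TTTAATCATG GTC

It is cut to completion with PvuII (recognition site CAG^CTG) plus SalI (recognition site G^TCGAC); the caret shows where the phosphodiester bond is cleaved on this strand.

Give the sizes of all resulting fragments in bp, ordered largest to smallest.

The PvuII site (CAGCTG) starts at position 40.
PvuII cuts after base 3 of each site, so after position 42.
SalI sites (GTCGAC) start at positions 63, 75.
SalI cuts after the first base of each site, so after positions 63, 75.
Combined cut positions: 42, 63, 75.
Circular molecule, 3 cuts → 3 fragments:
  43–63 → 21 bp
  64–75 → 12 bp
  76–123 then 1–42 → 48 + 42 = 90 bp
Sorted largest to smallest: 90, 21, 12 bp.

90, 21, 12 bp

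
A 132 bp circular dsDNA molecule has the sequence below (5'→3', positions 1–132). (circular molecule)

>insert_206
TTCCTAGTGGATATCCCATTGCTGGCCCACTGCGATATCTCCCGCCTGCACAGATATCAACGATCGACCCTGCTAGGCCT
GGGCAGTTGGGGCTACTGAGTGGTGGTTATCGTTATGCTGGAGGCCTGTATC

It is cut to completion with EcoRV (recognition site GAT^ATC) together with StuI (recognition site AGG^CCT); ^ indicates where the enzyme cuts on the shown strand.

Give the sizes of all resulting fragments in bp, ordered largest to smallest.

47, 24, 22, 20, 19 bp

EcoRV sites (GATATC) start at positions 10, 34, 53.
EcoRV cuts after base 3 of each site, so after positions 12, 36, 55.
StuI sites (AGGCCT) start at positions 75, 122.
StuI cuts after base 3 of each site, so after positions 77, 124.
Combined cut positions: 12, 36, 55, 77, 124.
Circular molecule, 5 cuts → 5 fragments:
  13–36 → 24 bp
  37–55 → 19 bp
  56–77 → 22 bp
  78–124 → 47 bp
  125–132 then 1–12 → 8 + 12 = 20 bp
Sorted largest to smallest: 47, 24, 22, 20, 19 bp.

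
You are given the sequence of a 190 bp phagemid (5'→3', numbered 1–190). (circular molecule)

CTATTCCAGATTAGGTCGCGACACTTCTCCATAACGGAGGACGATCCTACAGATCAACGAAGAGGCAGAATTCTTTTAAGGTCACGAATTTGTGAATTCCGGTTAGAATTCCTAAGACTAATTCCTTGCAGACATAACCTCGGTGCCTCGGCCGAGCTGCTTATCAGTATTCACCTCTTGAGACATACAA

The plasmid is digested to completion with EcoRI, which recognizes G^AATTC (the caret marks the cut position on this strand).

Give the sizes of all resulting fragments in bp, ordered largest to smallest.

EcoRI sites (GAATTC) start at positions 68, 94, 106.
EcoRI cuts after the first base of each site, so after positions 68, 94, 106.
Circular molecule, 3 cuts → 3 fragments:
  69–94 → 26 bp
  95–106 → 12 bp
  107–190 then 1–68 → 84 + 68 = 152 bp
Sorted largest to smallest: 152, 26, 12 bp.

152, 26, 12 bp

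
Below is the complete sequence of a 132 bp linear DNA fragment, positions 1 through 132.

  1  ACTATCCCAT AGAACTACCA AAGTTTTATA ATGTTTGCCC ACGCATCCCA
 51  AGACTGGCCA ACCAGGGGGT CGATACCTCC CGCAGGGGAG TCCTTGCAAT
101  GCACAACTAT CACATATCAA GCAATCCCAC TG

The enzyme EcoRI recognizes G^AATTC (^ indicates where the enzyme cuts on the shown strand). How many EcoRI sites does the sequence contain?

No occurrence of GAATTC is present in the sequence.
EcoRI does not cut: 0 sites.

0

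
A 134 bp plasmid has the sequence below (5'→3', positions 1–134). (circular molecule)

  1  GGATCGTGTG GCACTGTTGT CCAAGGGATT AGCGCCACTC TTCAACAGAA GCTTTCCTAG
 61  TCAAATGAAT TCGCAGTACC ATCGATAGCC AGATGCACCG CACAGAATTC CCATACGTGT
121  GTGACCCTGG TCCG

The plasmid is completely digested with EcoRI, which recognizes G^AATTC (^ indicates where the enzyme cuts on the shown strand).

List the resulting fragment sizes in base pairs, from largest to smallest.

EcoRI sites (GAATTC) start at positions 67, 105.
EcoRI cuts after the first base of each site, so after positions 67, 105.
Circular molecule, 2 cuts → 2 fragments:
  68–105 → 38 bp
  106–134 then 1–67 → 29 + 67 = 96 bp
Sorted largest to smallest: 96, 38 bp.

96, 38 bp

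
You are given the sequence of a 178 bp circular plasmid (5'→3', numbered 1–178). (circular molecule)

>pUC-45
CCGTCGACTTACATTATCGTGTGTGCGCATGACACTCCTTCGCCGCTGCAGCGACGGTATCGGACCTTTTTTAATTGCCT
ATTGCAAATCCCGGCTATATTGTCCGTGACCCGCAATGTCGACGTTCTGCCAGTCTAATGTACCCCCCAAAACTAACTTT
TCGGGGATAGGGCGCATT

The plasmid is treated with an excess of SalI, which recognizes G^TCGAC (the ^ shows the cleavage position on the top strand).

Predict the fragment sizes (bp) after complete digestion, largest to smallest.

115, 63 bp

SalI sites (GTCGAC) start at positions 3, 118.
SalI cuts after the first base of each site, so after positions 3, 118.
Circular molecule, 2 cuts → 2 fragments:
  4–118 → 115 bp
  119–178 then 1–3 → 60 + 3 = 63 bp
Sorted largest to smallest: 115, 63 bp.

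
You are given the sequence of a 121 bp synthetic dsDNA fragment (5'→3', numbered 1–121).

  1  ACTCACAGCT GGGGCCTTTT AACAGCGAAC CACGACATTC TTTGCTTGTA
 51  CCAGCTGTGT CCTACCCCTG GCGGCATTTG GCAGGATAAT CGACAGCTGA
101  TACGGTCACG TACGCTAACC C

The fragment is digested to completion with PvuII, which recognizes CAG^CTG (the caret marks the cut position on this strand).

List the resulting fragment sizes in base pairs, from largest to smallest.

PvuII sites (CAGCTG) start at positions 6, 52, 94.
PvuII cuts after base 3 of each site, so after positions 8, 54, 96.
Linear molecule, 3 cuts → 4 fragments:
  1–8 → 8 bp
  9–54 → 46 bp
  55–96 → 42 bp
  97–121 → 25 bp
Sorted largest to smallest: 46, 42, 25, 8 bp.

46, 42, 25, 8 bp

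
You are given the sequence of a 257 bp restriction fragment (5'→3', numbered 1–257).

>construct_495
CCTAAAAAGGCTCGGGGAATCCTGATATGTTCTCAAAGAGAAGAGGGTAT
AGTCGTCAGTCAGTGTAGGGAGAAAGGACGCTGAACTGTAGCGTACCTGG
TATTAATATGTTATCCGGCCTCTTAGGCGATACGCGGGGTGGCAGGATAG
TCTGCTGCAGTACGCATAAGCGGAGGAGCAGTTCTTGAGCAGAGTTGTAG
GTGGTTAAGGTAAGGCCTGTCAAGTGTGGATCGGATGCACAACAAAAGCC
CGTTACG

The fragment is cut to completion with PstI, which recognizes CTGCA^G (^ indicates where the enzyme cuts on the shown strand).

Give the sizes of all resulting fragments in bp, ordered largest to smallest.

The PstI site (CTGCAG) starts at position 155.
PstI cuts after base 5 of each site (before the last base), so after position 159.
Linear molecule, 1 cut → 2 fragments:
  1–159 → 159 bp
  160–257 → 98 bp
Sorted largest to smallest: 159, 98 bp.

159, 98 bp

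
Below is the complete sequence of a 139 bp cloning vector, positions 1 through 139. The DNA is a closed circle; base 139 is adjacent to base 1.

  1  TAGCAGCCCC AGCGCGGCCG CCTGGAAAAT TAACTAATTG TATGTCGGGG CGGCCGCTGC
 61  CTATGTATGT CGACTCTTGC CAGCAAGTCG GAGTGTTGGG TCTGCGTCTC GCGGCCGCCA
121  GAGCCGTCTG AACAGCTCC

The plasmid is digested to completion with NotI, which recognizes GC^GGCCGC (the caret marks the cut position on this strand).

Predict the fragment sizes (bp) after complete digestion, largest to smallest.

61, 42, 36 bp

NotI sites (GCGGCCGC) start at positions 14, 50, 111.
NotI cuts after base 2 of each site, so after positions 15, 51, 112.
Circular molecule, 3 cuts → 3 fragments:
  16–51 → 36 bp
  52–112 → 61 bp
  113–139 then 1–15 → 27 + 15 = 42 bp
Sorted largest to smallest: 61, 42, 36 bp.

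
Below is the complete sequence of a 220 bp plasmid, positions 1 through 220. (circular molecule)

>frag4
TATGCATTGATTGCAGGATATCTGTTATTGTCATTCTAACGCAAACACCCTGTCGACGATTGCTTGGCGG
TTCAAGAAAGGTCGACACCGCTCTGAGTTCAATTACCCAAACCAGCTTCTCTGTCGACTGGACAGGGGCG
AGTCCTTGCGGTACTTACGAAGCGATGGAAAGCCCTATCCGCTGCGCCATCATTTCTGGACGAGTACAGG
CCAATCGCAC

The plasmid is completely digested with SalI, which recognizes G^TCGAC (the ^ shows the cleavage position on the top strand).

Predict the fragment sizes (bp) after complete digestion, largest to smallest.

SalI sites (GTCGAC) start at positions 52, 81, 123.
SalI cuts after the first base of each site, so after positions 52, 81, 123.
Circular molecule, 3 cuts → 3 fragments:
  53–81 → 29 bp
  82–123 → 42 bp
  124–220 then 1–52 → 97 + 52 = 149 bp
Sorted largest to smallest: 149, 42, 29 bp.

149, 42, 29 bp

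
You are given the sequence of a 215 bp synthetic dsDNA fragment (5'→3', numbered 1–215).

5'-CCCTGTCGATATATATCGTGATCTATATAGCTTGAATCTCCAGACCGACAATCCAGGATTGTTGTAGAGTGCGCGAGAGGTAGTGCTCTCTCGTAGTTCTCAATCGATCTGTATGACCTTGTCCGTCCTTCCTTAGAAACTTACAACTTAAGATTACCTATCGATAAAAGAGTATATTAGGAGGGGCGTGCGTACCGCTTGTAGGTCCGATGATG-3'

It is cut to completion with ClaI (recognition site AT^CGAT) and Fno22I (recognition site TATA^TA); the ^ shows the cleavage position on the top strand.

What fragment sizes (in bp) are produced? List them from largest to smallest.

ClaI sites (ATCGAT) start at positions 103, 160.
ClaI cuts after base 2 of each site, so after positions 104, 161.
Fno22I sites (TATATA) start at positions 10, 24.
Fno22I cuts after base 4 of each site, so after positions 13, 27.
Combined cut positions: 13, 27, 104, 161.
Linear molecule, 4 cuts → 5 fragments:
  1–13 → 13 bp
  14–27 → 14 bp
  28–104 → 77 bp
  105–161 → 57 bp
  162–215 → 54 bp
Sorted largest to smallest: 77, 57, 54, 14, 13 bp.

77, 57, 54, 14, 13 bp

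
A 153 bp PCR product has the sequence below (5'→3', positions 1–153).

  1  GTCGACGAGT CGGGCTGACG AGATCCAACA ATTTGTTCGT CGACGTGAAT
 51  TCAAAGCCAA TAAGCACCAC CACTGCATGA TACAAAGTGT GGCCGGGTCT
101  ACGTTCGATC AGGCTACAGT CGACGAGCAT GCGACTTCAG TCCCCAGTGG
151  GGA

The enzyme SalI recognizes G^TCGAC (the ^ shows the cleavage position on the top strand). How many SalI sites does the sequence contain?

GTCGAC occurs starting at positions 1, 39, 119.
SalI cuts at 3 sites.

3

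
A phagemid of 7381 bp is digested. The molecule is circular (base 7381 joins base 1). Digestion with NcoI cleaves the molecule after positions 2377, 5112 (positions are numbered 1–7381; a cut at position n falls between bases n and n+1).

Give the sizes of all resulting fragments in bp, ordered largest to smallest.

Circular molecule, 2 cuts → 2 fragments:
  5112 − 2377 = 2735 bp
  wrap: 7381 − 5112 + 2377 = 4646 bp
Sorted largest to smallest: 4646, 2735 bp.

4646, 2735 bp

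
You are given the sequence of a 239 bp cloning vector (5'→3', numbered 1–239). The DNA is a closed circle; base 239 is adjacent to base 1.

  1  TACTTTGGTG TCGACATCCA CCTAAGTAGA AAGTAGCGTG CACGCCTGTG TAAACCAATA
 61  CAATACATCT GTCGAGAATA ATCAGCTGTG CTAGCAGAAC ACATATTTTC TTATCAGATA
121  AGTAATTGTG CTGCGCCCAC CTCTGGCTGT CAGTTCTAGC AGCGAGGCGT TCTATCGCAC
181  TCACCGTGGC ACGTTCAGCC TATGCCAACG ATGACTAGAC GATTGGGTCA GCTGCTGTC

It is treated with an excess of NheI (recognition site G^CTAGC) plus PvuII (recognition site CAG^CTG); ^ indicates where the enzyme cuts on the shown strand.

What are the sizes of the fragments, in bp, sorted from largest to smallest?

141, 93, 5 bp

The NheI site (GCTAGC) starts at position 90.
NheI cuts after the first base of each site, so after position 90.
PvuII sites (CAGCTG) start at positions 83, 229.
PvuII cuts after base 3 of each site, so after positions 85, 231.
Combined cut positions: 85, 90, 231.
Circular molecule, 3 cuts → 3 fragments:
  86–90 → 5 bp
  91–231 → 141 bp
  232–239 then 1–85 → 8 + 85 = 93 bp
Sorted largest to smallest: 141, 93, 5 bp.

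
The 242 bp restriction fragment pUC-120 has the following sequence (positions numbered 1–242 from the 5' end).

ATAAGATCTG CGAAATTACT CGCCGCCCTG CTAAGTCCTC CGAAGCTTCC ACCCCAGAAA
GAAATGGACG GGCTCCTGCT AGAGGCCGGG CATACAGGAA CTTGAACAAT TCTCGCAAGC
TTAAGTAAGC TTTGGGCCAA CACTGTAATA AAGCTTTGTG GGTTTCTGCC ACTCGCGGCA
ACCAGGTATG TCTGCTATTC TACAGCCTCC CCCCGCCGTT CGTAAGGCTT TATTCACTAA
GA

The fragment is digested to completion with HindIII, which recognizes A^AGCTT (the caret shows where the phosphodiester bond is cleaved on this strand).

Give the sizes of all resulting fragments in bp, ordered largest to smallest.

HindIII sites (AAGCTT) start at positions 43, 117, 127, 151.
HindIII cuts after the first base of each site, so after positions 43, 117, 127, 151.
Linear molecule, 4 cuts → 5 fragments:
  1–43 → 43 bp
  44–117 → 74 bp
  118–127 → 10 bp
  128–151 → 24 bp
  152–242 → 91 bp
Sorted largest to smallest: 91, 74, 43, 24, 10 bp.

91, 74, 43, 24, 10 bp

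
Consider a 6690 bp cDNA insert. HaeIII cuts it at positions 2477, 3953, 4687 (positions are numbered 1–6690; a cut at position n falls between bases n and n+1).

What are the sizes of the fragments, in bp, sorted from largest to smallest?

Linear molecule, 3 cuts → 4 fragments:
  2477 − 0 = 2477 bp
  3953 − 2477 = 1476 bp
  4687 − 3953 = 734 bp
  6690 − 4687 = 2003 bp
Sorted largest to smallest: 2477, 2003, 1476, 734 bp.

2477, 2003, 1476, 734 bp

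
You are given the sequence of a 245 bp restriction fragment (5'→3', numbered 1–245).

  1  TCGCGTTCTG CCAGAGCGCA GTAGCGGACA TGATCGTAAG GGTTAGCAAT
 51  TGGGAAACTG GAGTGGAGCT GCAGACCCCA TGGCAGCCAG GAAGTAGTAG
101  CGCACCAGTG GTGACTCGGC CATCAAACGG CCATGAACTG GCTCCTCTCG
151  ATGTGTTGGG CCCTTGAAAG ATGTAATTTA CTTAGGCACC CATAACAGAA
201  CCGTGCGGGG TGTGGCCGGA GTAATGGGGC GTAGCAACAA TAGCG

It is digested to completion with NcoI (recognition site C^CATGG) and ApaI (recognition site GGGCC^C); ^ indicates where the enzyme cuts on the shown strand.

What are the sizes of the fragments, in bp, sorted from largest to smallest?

84, 83, 78 bp

The NcoI site (CCATGG) starts at position 78.
NcoI cuts after the first base of each site, so after position 78.
The ApaI site (GGGCCC) starts at position 158.
ApaI cuts after base 5 of each site (before the last base), so after position 162.
Combined cut positions: 78, 162.
Linear molecule, 2 cuts → 3 fragments:
  1–78 → 78 bp
  79–162 → 84 bp
  163–245 → 83 bp
Sorted largest to smallest: 84, 83, 78 bp.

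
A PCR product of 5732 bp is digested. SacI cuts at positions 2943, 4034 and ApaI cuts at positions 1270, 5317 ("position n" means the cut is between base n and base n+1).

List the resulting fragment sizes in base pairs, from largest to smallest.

Combined cut positions (sorted): 1270, 2943, 4034, 5317.
Linear molecule, 4 cuts → 5 fragments:
  1270 − 0 = 1270 bp
  2943 − 1270 = 1673 bp
  4034 − 2943 = 1091 bp
  5317 − 4034 = 1283 bp
  5732 − 5317 = 415 bp
Sorted largest to smallest: 1673, 1283, 1270, 1091, 415 bp.

1673, 1283, 1270, 1091, 415 bp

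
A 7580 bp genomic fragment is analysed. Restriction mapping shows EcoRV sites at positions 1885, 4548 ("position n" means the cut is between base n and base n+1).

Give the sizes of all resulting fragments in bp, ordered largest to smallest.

Linear molecule, 2 cuts → 3 fragments:
  1885 − 0 = 1885 bp
  4548 − 1885 = 2663 bp
  7580 − 4548 = 3032 bp
Sorted largest to smallest: 3032, 2663, 1885 bp.

3032, 2663, 1885 bp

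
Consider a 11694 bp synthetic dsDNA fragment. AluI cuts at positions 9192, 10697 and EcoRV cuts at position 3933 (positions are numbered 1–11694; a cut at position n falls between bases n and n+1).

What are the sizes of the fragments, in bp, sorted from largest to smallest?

5259, 3933, 1505, 997 bp

Combined cut positions (sorted): 3933, 9192, 10697.
Linear molecule, 3 cuts → 4 fragments:
  3933 − 0 = 3933 bp
  9192 − 3933 = 5259 bp
  10697 − 9192 = 1505 bp
  11694 − 10697 = 997 bp
Sorted largest to smallest: 5259, 3933, 1505, 997 bp.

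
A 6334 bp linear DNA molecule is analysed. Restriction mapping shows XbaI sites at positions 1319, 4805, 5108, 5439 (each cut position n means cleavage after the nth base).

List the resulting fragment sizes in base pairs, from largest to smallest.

3486, 1319, 895, 331, 303 bp

Linear molecule, 4 cuts → 5 fragments:
  1319 − 0 = 1319 bp
  4805 − 1319 = 3486 bp
  5108 − 4805 = 303 bp
  5439 − 5108 = 331 bp
  6334 − 5439 = 895 bp
Sorted largest to smallest: 3486, 1319, 895, 331, 303 bp.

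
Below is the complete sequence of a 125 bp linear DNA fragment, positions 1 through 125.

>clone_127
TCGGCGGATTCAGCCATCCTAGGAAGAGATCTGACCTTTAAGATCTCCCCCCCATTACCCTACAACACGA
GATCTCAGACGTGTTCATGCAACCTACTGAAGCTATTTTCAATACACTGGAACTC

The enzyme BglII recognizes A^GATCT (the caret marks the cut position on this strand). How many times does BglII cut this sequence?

3

AGATCT occurs starting at positions 27, 41, 70.
BglII cuts at 3 sites.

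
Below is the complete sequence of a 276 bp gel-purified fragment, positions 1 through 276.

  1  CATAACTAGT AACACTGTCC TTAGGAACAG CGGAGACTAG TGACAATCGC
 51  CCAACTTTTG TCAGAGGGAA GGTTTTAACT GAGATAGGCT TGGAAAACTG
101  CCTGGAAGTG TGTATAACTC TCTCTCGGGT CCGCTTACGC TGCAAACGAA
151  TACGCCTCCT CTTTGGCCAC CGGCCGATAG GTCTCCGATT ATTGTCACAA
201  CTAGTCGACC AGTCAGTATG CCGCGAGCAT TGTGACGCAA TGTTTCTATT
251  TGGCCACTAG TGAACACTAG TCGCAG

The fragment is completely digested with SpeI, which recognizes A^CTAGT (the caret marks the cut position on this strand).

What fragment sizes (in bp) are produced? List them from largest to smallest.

SpeI sites (ACTAGT) start at positions 5, 36, 200, 256, 266.
SpeI cuts after the first base of each site, so after positions 5, 36, 200, 256, 266.
Linear molecule, 5 cuts → 6 fragments:
  1–5 → 5 bp
  6–36 → 31 bp
  37–200 → 164 bp
  201–256 → 56 bp
  257–266 → 10 bp
  267–276 → 10 bp
Sorted largest to smallest: 164, 56, 31, 10, 10, 5 bp.

164, 56, 31, 10, 10, 5 bp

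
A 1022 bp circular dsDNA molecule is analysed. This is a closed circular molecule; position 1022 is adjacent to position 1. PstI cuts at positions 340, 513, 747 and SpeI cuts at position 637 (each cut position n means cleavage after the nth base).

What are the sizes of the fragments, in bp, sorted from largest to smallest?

615, 173, 124, 110 bp

Combined cut positions (sorted): 340, 513, 637, 747.
Circular molecule, 4 cuts → 4 fragments:
  513 − 340 = 173 bp
  637 − 513 = 124 bp
  747 − 637 = 110 bp
  wrap: 1022 − 747 + 340 = 615 bp
Sorted largest to smallest: 615, 173, 124, 110 bp.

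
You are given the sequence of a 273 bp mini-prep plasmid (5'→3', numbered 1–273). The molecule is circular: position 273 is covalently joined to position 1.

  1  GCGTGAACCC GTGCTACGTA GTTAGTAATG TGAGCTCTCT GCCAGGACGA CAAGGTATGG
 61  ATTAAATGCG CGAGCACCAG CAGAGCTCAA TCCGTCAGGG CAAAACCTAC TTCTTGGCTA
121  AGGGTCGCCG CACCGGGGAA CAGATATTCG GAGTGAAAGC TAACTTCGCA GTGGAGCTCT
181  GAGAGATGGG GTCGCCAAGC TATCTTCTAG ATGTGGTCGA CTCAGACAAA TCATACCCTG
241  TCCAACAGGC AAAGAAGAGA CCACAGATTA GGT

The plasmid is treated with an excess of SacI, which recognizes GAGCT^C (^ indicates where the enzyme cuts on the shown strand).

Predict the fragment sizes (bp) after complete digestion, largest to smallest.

SacI sites (GAGCTC) start at positions 32, 83, 174.
SacI cuts after base 5 of each site (before the last base), so after positions 36, 87, 178.
Circular molecule, 3 cuts → 3 fragments:
  37–87 → 51 bp
  88–178 → 91 bp
  179–273 then 1–36 → 95 + 36 = 131 bp
Sorted largest to smallest: 131, 91, 51 bp.

131, 91, 51 bp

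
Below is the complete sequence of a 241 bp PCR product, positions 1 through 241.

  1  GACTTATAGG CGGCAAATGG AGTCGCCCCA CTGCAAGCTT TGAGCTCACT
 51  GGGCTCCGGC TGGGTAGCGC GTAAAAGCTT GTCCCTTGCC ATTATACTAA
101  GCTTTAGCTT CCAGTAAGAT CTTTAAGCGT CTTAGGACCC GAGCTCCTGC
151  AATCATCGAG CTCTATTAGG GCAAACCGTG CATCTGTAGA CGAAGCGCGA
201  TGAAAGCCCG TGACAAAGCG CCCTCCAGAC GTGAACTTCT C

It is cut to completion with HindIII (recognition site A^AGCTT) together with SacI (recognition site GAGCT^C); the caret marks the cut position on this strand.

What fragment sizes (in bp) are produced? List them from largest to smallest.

HindIII sites (AAGCTT) start at positions 35, 75, 99.
HindIII cuts after the first base of each site, so after positions 35, 75, 99.
SacI sites (GAGCTC) start at positions 42, 141, 158.
SacI cuts after base 5 of each site (before the last base), so after positions 46, 145, 162.
Combined cut positions: 35, 46, 75, 99, 145, 162.
Linear molecule, 6 cuts → 7 fragments:
  1–35 → 35 bp
  36–46 → 11 bp
  47–75 → 29 bp
  76–99 → 24 bp
  100–145 → 46 bp
  146–162 → 17 bp
  163–241 → 79 bp
Sorted largest to smallest: 79, 46, 35, 29, 24, 17, 11 bp.

79, 46, 35, 29, 24, 17, 11 bp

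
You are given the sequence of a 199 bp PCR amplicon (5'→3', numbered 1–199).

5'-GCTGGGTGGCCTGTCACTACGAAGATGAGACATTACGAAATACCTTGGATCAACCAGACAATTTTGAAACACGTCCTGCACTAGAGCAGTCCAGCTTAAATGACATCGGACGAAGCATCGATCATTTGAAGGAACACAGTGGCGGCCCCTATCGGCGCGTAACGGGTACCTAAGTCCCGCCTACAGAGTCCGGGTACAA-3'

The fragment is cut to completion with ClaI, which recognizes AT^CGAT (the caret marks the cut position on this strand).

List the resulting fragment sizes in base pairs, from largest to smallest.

118, 81 bp

The ClaI site (ATCGAT) starts at position 117.
ClaI cuts after base 2 of each site, so after position 118.
Linear molecule, 1 cut → 2 fragments:
  1–118 → 118 bp
  119–199 → 81 bp
Sorted largest to smallest: 118, 81 bp.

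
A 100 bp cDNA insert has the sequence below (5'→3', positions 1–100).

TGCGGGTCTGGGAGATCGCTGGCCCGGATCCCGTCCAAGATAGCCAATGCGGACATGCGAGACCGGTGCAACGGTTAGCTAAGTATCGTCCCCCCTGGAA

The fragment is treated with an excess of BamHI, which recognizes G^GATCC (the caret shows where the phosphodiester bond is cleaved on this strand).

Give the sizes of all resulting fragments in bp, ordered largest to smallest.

74, 26 bp

The BamHI site (GGATCC) starts at position 26.
BamHI cuts after the first base of each site, so after position 26.
Linear molecule, 1 cut → 2 fragments:
  1–26 → 26 bp
  27–100 → 74 bp
Sorted largest to smallest: 74, 26 bp.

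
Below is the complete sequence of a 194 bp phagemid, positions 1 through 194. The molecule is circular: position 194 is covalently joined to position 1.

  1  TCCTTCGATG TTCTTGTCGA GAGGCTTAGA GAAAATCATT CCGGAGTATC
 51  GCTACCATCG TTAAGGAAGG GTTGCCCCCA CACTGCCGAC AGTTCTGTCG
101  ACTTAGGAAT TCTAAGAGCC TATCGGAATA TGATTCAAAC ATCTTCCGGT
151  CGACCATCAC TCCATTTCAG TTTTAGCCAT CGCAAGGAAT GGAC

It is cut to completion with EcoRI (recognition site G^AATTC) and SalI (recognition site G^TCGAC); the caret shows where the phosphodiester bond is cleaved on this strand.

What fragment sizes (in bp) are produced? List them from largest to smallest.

142, 42, 10 bp

The EcoRI site (GAATTC) starts at position 107.
EcoRI cuts after the first base of each site, so after position 107.
SalI sites (GTCGAC) start at positions 97, 149.
SalI cuts after the first base of each site, so after positions 97, 149.
Combined cut positions: 97, 107, 149.
Circular molecule, 3 cuts → 3 fragments:
  98–107 → 10 bp
  108–149 → 42 bp
  150–194 then 1–97 → 45 + 97 = 142 bp
Sorted largest to smallest: 142, 42, 10 bp.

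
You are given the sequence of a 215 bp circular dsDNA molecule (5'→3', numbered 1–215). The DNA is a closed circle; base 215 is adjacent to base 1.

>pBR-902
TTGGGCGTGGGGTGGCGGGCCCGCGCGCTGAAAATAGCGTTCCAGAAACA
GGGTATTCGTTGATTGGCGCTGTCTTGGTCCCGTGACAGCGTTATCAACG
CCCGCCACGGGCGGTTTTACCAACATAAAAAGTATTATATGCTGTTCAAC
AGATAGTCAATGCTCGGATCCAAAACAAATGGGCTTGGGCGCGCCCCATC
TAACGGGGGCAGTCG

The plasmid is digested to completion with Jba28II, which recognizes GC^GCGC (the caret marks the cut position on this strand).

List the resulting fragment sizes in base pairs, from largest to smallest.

Jba28II sites (GCGCGC) start at positions 23, 189.
Jba28II cuts after base 2 of each site, so after positions 24, 190.
Circular molecule, 2 cuts → 2 fragments:
  25–190 → 166 bp
  191–215 then 1–24 → 25 + 24 = 49 bp
Sorted largest to smallest: 166, 49 bp.

166, 49 bp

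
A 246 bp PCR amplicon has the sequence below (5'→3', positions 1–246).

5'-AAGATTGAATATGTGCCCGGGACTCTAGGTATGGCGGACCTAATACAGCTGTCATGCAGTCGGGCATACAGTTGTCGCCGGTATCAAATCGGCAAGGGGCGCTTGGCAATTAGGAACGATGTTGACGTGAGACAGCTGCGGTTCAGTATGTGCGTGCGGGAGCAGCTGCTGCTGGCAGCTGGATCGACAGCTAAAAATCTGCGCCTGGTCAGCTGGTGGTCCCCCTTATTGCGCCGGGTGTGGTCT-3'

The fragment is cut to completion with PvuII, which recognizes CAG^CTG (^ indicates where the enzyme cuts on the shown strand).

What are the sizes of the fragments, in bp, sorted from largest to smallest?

PvuII sites (CAGCTG) start at positions 46, 133, 163, 176, 210.
PvuII cuts after base 3 of each site, so after positions 48, 135, 165, 178, 212.
Linear molecule, 5 cuts → 6 fragments:
  1–48 → 48 bp
  49–135 → 87 bp
  136–165 → 30 bp
  166–178 → 13 bp
  179–212 → 34 bp
  213–246 → 34 bp
Sorted largest to smallest: 87, 48, 34, 34, 30, 13 bp.

87, 48, 34, 34, 30, 13 bp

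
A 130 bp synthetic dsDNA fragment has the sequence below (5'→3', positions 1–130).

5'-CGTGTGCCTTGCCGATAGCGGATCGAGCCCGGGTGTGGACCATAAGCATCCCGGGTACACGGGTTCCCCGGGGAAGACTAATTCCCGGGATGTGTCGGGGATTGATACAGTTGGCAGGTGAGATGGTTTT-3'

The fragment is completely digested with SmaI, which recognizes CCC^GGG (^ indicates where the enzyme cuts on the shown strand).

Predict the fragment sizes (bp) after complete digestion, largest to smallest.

44, 30, 22, 17, 17 bp

SmaI sites (CCCGGG) start at positions 28, 50, 67, 84.
SmaI cuts after base 3 of each site, so after positions 30, 52, 69, 86.
Linear molecule, 4 cuts → 5 fragments:
  1–30 → 30 bp
  31–52 → 22 bp
  53–69 → 17 bp
  70–86 → 17 bp
  87–130 → 44 bp
Sorted largest to smallest: 44, 30, 22, 17, 17 bp.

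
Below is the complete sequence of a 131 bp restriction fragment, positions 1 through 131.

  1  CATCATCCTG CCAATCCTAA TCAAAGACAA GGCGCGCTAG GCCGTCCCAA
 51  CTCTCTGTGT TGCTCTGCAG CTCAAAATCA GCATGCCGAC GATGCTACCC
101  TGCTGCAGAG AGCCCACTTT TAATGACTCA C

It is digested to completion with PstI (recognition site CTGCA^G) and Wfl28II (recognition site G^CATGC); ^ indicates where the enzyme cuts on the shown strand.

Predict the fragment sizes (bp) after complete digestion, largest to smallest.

69, 26, 24, 12 bp

PstI sites (CTGCAG) start at positions 65, 103.
PstI cuts after base 5 of each site (before the last base), so after positions 69, 107.
The Wfl28II site (GCATGC) starts at position 81.
Wfl28II cuts after the first base of each site, so after position 81.
Combined cut positions: 69, 81, 107.
Linear molecule, 3 cuts → 4 fragments:
  1–69 → 69 bp
  70–81 → 12 bp
  82–107 → 26 bp
  108–131 → 24 bp
Sorted largest to smallest: 69, 26, 24, 12 bp.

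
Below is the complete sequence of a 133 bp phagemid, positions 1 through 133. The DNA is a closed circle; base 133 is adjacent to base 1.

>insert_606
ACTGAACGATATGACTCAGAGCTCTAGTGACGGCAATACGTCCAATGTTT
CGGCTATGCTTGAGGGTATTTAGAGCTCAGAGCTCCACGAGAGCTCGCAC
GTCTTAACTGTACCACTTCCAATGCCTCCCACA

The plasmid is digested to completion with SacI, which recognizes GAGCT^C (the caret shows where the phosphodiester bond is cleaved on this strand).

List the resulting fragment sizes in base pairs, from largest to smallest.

61, 54, 11, 7 bp

SacI sites (GAGCTC) start at positions 19, 73, 80, 91.
SacI cuts after base 5 of each site (before the last base), so after positions 23, 77, 84, 95.
Circular molecule, 4 cuts → 4 fragments:
  24–77 → 54 bp
  78–84 → 7 bp
  85–95 → 11 bp
  96–133 then 1–23 → 38 + 23 = 61 bp
Sorted largest to smallest: 61, 54, 11, 7 bp.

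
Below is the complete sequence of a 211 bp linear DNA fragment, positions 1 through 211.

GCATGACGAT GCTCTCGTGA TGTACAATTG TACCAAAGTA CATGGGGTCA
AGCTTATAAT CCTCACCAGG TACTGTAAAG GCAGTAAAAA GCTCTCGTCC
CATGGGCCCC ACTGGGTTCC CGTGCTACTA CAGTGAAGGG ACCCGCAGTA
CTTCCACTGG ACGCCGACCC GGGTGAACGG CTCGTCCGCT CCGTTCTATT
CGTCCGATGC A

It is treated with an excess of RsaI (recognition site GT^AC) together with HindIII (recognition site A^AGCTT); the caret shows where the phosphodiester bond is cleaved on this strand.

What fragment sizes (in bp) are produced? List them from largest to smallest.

RsaI sites (GTAC) start at positions 22, 30, 38, 70, 148.
RsaI cuts after base 2 of each site, so after positions 23, 31, 39, 71, 149.
The HindIII site (AAGCTT) starts at position 50.
HindIII cuts after the first base of each site, so after position 50.
Combined cut positions: 23, 31, 39, 50, 71, 149.
Linear molecule, 6 cuts → 7 fragments:
  1–23 → 23 bp
  24–31 → 8 bp
  32–39 → 8 bp
  40–50 → 11 bp
  51–71 → 21 bp
  72–149 → 78 bp
  150–211 → 62 bp
Sorted largest to smallest: 78, 62, 23, 21, 11, 8, 8 bp.

78, 62, 23, 21, 11, 8, 8 bp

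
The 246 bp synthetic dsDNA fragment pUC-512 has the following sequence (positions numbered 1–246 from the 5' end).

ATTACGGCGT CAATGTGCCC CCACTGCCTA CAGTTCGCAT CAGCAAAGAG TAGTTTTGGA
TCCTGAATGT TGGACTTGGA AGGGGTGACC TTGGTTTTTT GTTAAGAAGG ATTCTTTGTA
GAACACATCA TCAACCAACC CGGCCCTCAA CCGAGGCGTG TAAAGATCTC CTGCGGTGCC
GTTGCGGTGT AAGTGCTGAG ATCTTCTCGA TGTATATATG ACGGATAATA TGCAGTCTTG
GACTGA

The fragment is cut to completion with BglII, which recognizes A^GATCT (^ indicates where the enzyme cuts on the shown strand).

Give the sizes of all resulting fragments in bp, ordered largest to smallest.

164, 47, 35 bp

BglII sites (AGATCT) start at positions 164, 199.
BglII cuts after the first base of each site, so after positions 164, 199.
Linear molecule, 2 cuts → 3 fragments:
  1–164 → 164 bp
  165–199 → 35 bp
  200–246 → 47 bp
Sorted largest to smallest: 164, 47, 35 bp.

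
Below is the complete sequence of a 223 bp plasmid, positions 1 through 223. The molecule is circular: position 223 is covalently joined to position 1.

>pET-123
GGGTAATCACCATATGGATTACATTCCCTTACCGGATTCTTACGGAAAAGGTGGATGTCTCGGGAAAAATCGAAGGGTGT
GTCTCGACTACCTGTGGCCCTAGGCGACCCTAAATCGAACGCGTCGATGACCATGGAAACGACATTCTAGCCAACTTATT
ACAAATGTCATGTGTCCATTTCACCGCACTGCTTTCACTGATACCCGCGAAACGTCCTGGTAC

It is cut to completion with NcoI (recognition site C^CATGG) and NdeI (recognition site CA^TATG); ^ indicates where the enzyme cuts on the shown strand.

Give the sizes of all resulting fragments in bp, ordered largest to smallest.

119, 104 bp

The NcoI site (CCATGG) starts at position 131.
NcoI cuts after the first base of each site, so after position 131.
The NdeI site (CATATG) starts at position 11.
NdeI cuts after base 2 of each site, so after position 12.
Combined cut positions: 12, 131.
Circular molecule, 2 cuts → 2 fragments:
  13–131 → 119 bp
  132–223 then 1–12 → 92 + 12 = 104 bp
Sorted largest to smallest: 119, 104 bp.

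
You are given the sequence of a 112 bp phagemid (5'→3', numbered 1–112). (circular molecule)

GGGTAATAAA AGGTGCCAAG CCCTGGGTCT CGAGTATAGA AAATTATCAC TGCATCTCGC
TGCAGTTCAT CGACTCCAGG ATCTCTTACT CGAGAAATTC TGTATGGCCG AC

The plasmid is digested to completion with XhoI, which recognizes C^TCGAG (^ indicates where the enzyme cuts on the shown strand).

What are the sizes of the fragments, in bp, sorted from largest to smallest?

60, 52 bp

XhoI sites (CTCGAG) start at positions 29, 89.
XhoI cuts after the first base of each site, so after positions 29, 89.
Circular molecule, 2 cuts → 2 fragments:
  30–89 → 60 bp
  90–112 then 1–29 → 23 + 29 = 52 bp
Sorted largest to smallest: 60, 52 bp.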